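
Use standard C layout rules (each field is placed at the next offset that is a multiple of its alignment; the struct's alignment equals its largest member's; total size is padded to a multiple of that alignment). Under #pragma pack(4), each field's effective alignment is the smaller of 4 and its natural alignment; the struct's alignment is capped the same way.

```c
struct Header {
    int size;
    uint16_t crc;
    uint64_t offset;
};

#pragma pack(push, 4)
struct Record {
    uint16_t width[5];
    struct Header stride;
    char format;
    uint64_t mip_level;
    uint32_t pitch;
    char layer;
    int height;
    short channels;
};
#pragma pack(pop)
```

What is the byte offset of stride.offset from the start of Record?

20

Header: 0..4  size  (4B, 4-aligned); 4..6  crc  (2B, 2-aligned); 6..8  -- padding (2B); 8..16  offset  (8B, 8-aligned); sizeof = 16, alignof = 8
0..10  width  (10B, 2-aligned)
10..12  -- padding (2B)
12..28  stride  (16B, 4-aligned)
within Header: offset at 8
12 + 8 = 20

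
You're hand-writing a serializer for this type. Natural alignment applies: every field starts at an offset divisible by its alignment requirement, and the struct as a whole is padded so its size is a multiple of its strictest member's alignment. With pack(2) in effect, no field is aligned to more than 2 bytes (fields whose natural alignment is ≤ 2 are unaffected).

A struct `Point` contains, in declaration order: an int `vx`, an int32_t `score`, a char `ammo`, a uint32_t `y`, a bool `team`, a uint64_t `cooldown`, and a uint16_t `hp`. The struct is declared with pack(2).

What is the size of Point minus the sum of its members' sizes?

@0: vx [4B, align 2] → 4
@4: score [4B, align 2] → 8
@8: ammo [1B, align 1] → 9
+1 pad (align 2)
@10: y [4B, align 2] → 14
@14: team [1B, align 1] → 15
+1 pad (align 2)
@16: cooldown [8B, align 2] → 24
@24: hp [2B, align 2] → 26
size 26, align 2
data bytes 24, size 26 → padding 2

2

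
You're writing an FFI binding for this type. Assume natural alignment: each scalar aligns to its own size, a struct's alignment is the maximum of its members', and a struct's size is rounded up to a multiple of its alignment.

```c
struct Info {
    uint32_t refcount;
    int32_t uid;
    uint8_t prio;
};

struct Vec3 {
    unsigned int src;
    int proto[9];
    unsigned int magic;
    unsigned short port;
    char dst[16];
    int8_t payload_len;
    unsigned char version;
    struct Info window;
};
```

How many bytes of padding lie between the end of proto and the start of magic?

0

Info: 0..4  refcount  (4B, 4-aligned); 4..8  uid  (4B, 4-aligned); 8..9  prio  (1B, 1-aligned); 9..12  -- tail padding (3B); sizeof = 12, alignof = 4
0..4  src  (4B, 4-aligned)
4..40  proto  (36B, 4-aligned)
40..44  magic  (4B, 4-aligned)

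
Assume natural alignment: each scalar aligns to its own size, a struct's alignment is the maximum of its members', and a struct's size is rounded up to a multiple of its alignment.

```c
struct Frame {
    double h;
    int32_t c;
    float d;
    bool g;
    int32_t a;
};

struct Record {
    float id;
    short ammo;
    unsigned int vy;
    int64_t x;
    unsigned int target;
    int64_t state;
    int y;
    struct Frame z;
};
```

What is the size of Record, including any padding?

72 bytes

Frame: 0..8  h  (8B, 8-aligned); 8..12  c  (4B, 4-aligned); 12..16  d  (4B, 4-aligned); 16..17  g  (1B, 1-aligned); 17..20  -- padding (3B); 20..24  a  (4B, 4-aligned); sizeof = 24, alignof = 8
0..4  id  (4B, 4-aligned)
4..6  ammo  (2B, 2-aligned)
6..8  -- padding (2B)
8..12  vy  (4B, 4-aligned)
12..16  -- padding (4B)
16..24  x  (8B, 8-aligned)
24..28  target  (4B, 4-aligned)
28..32  -- padding (4B)
32..40  state  (8B, 8-aligned)
40..44  y  (4B, 4-aligned)
44..48  -- padding (4B)
48..72  z  (24B, 8-aligned)
sizeof = 72, alignof = 8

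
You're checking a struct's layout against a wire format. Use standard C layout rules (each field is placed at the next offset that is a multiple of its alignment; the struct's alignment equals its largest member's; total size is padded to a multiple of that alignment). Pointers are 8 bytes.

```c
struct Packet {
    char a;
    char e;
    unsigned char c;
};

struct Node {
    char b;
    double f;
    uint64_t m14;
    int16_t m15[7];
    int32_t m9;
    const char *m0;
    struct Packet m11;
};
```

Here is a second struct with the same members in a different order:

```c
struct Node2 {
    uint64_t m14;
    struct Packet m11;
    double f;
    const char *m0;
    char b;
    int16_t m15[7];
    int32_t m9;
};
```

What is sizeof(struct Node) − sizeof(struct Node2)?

Packet: a at 0 (size 1, align 1) → ends 1; e at 1 (size 1, align 1) → ends 2; c at 2 (size 1, align 1) → ends 3; total 3 bytes, alignment 1
b at 0 (size 1, align 1) → ends 1
pad 7 to align 8 for f
f at 8 (size 8, align 8) → ends 16
m14 at 16 (size 8, align 8) → ends 24
m15 at 24 (size 14, align 2) → ends 38
pad 2 to align 4 for m9
m9 at 40 (size 4, align 4) → ends 44
pad 4 to align 8 for m0
m0 at 48 (size 8, align 8) → ends 56
m11 at 56 (size 3, align 1) → ends 59
tail pad 5 to reach multiple of 8
total 64 bytes, alignment 8
— Node2 —
m14 at 0 (size 8, align 8) → ends 8
m11 at 8 (size 3, align 1) → ends 11
pad 5 to align 8 for f
f at 16 (size 8, align 8) → ends 24
m0 at 24 (size 8, align 8) → ends 32
b at 32 (size 1, align 1) → ends 33
pad 1 to align 2 for m15
m15 at 34 (size 14, align 2) → ends 48
m9 at 48 (size 4, align 4) → ends 52
tail pad 4 to reach multiple of 8
total 56 bytes, alignment 8
64 − 56 = 8

8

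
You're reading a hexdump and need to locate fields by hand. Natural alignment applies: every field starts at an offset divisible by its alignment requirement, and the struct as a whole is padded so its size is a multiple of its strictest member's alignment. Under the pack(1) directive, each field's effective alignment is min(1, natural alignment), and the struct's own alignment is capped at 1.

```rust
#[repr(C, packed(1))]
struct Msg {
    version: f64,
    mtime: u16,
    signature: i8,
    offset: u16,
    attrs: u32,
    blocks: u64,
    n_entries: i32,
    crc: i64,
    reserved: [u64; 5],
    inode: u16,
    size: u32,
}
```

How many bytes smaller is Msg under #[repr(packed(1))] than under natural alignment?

13

natural layout:
  0..8  version  (8B, 8-aligned)
  8..10  mtime  (2B, 2-aligned)
  10..11  signature  (1B, 1-aligned)
  11..12  -- padding (1B)
  12..14  offset  (2B, 2-aligned)
  14..16  -- padding (2B)
  16..20  attrs  (4B, 4-aligned)
  20..24  -- padding (4B)
  24..32  blocks  (8B, 8-aligned)
  32..36  n_entries  (4B, 4-aligned)
  36..40  -- padding (4B)
  40..48  crc  (8B, 8-aligned)
  48..88  reserved  (40B, 8-aligned)
  88..90  inode  (2B, 2-aligned)
  90..92  -- padding (2B)
  92..96  size  (4B, 4-aligned)
  sizeof = 96, alignof = 8
packed(1) layout:
  0..8  version  (8B, 1-aligned)
  8..10  mtime  (2B, 1-aligned)
  10..11  signature  (1B, 1-aligned)
  11..13  offset  (2B, 1-aligned)
  13..17  attrs  (4B, 1-aligned)
  17..25  blocks  (8B, 1-aligned)
  25..29  n_entries  (4B, 1-aligned)
  29..37  crc  (8B, 1-aligned)
  37..77  reserved  (40B, 1-aligned)
  77..79  inode  (2B, 1-aligned)
  79..83  size  (4B, 1-aligned)
  sizeof = 83, alignof = 1
96 − 83 = 13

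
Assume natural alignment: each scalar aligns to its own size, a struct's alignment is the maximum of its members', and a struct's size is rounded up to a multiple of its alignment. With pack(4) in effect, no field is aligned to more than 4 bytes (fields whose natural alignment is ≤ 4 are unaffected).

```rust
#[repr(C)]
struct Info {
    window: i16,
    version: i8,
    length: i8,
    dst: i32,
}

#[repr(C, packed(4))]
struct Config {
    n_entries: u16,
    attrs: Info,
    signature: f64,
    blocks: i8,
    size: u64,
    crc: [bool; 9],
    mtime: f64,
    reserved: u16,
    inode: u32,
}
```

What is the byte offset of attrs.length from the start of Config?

Info: @0: window [2B, align 2] → 2; @2: version [1B, align 1] → 3; @3: length [1B, align 1] → 4; @4: dst [4B, align 4] → 8; size 8, align 4
@0: n_entries [2B, align 2] → 2
+2 pad (align 4)
@4: attrs [8B, align 4] → 12
within Info: length at 3
4 + 3 = 7

7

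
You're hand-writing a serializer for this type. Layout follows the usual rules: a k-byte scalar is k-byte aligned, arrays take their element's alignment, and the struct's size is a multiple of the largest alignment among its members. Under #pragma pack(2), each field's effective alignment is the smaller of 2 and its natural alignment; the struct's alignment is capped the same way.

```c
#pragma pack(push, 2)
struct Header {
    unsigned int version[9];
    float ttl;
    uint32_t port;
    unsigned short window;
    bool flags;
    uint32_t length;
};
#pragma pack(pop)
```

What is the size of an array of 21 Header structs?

@0: version [36B, align 2] → 36
@36: ttl [4B, align 2] → 40
@40: port [4B, align 2] → 44
@44: window [2B, align 2] → 46
@46: flags [1B, align 1] → 47
+1 pad (align 2)
@48: length [4B, align 2] → 52
size 52, align 2
array of 21: 21 × 52 = 1092

1092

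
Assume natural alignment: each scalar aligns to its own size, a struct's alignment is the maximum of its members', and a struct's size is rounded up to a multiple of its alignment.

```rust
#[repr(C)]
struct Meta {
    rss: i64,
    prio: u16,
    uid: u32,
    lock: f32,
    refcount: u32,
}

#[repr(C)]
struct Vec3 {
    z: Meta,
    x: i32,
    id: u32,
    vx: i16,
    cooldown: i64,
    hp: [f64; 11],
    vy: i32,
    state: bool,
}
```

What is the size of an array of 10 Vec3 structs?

Meta: 0..8  rss  (8B, 8-aligned); 8..10  prio  (2B, 2-aligned); 10..12  -- padding (2B); 12..16  uid  (4B, 4-aligned); 16..20  lock  (4B, 4-aligned); 20..24  refcount  (4B, 4-aligned); sizeof = 24, alignof = 8
0..24  z  (24B, 8-aligned)
24..28  x  (4B, 4-aligned)
28..32  id  (4B, 4-aligned)
32..34  vx  (2B, 2-aligned)
34..40  -- padding (6B)
40..48  cooldown  (8B, 8-aligned)
48..136  hp  (88B, 8-aligned)
136..140  vy  (4B, 4-aligned)
140..141  state  (1B, 1-aligned)
141..144  -- tail padding (3B)
sizeof = 144, alignof = 8
array of 10: 10 × 144 = 1440

1440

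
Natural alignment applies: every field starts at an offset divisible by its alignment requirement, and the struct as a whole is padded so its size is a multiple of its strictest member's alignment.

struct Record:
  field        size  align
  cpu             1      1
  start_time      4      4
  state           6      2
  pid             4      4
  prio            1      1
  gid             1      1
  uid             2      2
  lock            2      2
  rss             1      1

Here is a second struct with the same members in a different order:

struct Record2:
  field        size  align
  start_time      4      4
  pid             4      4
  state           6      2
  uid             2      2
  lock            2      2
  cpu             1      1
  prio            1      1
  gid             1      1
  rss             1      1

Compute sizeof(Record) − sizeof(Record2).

4

0..1  cpu  (1B, 1-aligned)
1..4  -- padding (3B)
4..8  start_time  (4B, 4-aligned)
8..14  state  (6B, 2-aligned)
14..16  -- padding (2B)
16..20  pid  (4B, 4-aligned)
20..21  prio  (1B, 1-aligned)
21..22  gid  (1B, 1-aligned)
22..24  uid  (2B, 2-aligned)
24..26  lock  (2B, 2-aligned)
26..27  rss  (1B, 1-aligned)
27..28  -- tail padding (1B)
sizeof = 28, alignof = 4
— Record2 —
0..4  start_time  (4B, 4-aligned)
4..8  pid  (4B, 4-aligned)
8..14  state  (6B, 2-aligned)
14..16  uid  (2B, 2-aligned)
16..18  lock  (2B, 2-aligned)
18..19  cpu  (1B, 1-aligned)
19..20  prio  (1B, 1-aligned)
20..21  gid  (1B, 1-aligned)
21..22  rss  (1B, 1-aligned)
22..24  -- tail padding (2B)
sizeof = 24, alignof = 4
28 − 24 = 4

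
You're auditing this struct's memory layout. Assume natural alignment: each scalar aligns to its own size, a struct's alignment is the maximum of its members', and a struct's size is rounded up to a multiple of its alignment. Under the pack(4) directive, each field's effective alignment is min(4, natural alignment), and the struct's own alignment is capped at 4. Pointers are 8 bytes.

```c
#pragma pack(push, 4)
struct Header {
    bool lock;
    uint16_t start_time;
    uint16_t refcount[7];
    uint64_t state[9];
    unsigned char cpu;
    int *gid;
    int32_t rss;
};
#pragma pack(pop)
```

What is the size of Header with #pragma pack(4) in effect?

108

lock at 0 (size 1, align 1) → ends 1
pad 1 to align 2 for start_time
start_time at 2 (size 2, align 2) → ends 4
refcount at 4 (size 14, align 2) → ends 18
pad 2 to align 4 for state
state at 20 (size 72, align 4) → ends 92
cpu at 92 (size 1, align 1) → ends 93
pad 3 to align 4 for gid
gid at 96 (size 8, align 4) → ends 104
rss at 104 (size 4, align 4) → ends 108
total 108 bytes, alignment 4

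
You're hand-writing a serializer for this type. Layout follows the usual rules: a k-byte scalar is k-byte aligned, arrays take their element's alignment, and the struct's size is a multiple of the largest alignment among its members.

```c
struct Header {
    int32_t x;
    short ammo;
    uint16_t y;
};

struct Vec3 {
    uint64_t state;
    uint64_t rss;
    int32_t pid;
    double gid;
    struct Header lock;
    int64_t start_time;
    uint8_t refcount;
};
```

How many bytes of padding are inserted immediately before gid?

Header: x at 0 (size 4, align 4) → ends 4; ammo at 4 (size 2, align 2) → ends 6; y at 6 (size 2, align 2) → ends 8; total 8 bytes, alignment 4
state at 0 (size 8, align 8) → ends 8
rss at 8 (size 8, align 8) → ends 16
pid at 16 (size 4, align 4) → ends 20
pad 4 to align 8 for gid
gid at 24 (size 8, align 8) → ends 32

4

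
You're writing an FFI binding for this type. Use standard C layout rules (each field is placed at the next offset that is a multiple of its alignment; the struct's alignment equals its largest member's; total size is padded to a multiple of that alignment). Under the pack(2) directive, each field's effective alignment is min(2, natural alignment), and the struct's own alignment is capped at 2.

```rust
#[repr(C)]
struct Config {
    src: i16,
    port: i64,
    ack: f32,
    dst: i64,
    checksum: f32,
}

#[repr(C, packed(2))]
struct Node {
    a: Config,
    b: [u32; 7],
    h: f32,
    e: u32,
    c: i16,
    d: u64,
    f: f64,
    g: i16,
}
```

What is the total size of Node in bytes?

Config: 0..2  src  (2B, 2-aligned); 2..8  -- padding (6B); 8..16  port  (8B, 8-aligned); 16..20  ack  (4B, 4-aligned); 20..24  -- padding (4B); 24..32  dst  (8B, 8-aligned); 32..36  checksum  (4B, 4-aligned); 36..40  -- tail padding (4B); sizeof = 40, alignof = 8
0..40  a  (40B, 2-aligned)
40..68  b  (28B, 2-aligned)
68..72  h  (4B, 2-aligned)
72..76  e  (4B, 2-aligned)
76..78  c  (2B, 2-aligned)
78..86  d  (8B, 2-aligned)
86..94  f  (8B, 2-aligned)
94..96  g  (2B, 2-aligned)
sizeof = 96, alignof = 2

96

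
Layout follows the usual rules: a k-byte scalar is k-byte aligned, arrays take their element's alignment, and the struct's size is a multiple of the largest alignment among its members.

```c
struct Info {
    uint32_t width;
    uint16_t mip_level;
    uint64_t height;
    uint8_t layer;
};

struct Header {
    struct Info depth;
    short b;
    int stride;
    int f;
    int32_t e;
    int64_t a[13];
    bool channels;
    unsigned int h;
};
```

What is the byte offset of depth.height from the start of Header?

8

Info: width at 0 (size 4, align 4) → ends 4; mip_level at 4 (size 2, align 2) → ends 6; pad 2 to align 8 for height; height at 8 (size 8, align 8) → ends 16; layer at 16 (size 1, align 1) → ends 17; tail pad 7 to reach multiple of 8; total 24 bytes, alignment 8
depth at 0 (size 24, align 8) → ends 24
within Info: height at 8
0 + 8 = 8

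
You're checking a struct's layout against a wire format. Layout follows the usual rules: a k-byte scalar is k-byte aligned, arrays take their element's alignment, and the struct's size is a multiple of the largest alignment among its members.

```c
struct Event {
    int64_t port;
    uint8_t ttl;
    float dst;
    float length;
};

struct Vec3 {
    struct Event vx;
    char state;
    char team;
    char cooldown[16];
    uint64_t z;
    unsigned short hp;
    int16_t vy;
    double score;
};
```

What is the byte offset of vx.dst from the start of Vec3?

12

Event: @0: port [8B, align 8] → 8; @8: ttl [1B, align 1] → 9; +3 pad (align 4); @12: dst [4B, align 4] → 16; @16: length [4B, align 4] → 20; +4 tail pad (align 8); size 24, align 8
@0: vx [24B, align 8] → 24
within Event: dst at 12
0 + 12 = 12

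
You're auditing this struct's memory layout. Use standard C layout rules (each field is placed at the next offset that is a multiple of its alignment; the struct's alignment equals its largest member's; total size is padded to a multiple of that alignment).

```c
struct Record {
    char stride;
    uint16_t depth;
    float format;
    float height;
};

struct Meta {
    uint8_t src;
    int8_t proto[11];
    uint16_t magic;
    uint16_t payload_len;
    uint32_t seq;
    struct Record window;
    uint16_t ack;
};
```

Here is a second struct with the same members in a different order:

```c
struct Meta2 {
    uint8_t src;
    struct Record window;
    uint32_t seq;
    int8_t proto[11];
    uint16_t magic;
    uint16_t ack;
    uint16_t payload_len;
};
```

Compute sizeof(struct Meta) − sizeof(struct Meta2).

Record: @0: stride [1B, align 1] → 1; +1 pad (align 2); @2: depth [2B, align 2] → 4; @4: format [4B, align 4] → 8; @8: height [4B, align 4] → 12; size 12, align 4
@0: src [1B, align 1] → 1
@1: proto [11B, align 1] → 12
@12: magic [2B, align 2] → 14
@14: payload_len [2B, align 2] → 16
@16: seq [4B, align 4] → 20
@20: window [12B, align 4] → 32
@32: ack [2B, align 2] → 34
+2 tail pad (align 4)
size 36, align 4
— Meta2 —
@0: src [1B, align 1] → 1
+3 pad (align 4)
@4: window [12B, align 4] → 16
@16: seq [4B, align 4] → 20
@20: proto [11B, align 1] → 31
+1 pad (align 2)
@32: magic [2B, align 2] → 34
@34: ack [2B, align 2] → 36
@36: payload_len [2B, align 2] → 38
+2 tail pad (align 4)
size 40, align 4
36 − 40 = -4

-4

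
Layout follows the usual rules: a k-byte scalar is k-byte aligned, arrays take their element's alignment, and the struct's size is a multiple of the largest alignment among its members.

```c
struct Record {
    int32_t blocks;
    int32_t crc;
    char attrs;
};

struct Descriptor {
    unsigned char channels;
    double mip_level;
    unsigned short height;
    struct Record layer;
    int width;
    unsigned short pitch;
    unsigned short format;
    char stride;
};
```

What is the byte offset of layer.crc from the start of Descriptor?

24

Record: 0..4  blocks  (4B, 4-aligned); 4..8  crc  (4B, 4-aligned); 8..9  attrs  (1B, 1-aligned); 9..12  -- tail padding (3B); sizeof = 12, alignof = 4
0..1  channels  (1B, 1-aligned)
1..8  -- padding (7B)
8..16  mip_level  (8B, 8-aligned)
16..18  height  (2B, 2-aligned)
18..20  -- padding (2B)
20..32  layer  (12B, 4-aligned)
within Record: crc at 4
20 + 4 = 24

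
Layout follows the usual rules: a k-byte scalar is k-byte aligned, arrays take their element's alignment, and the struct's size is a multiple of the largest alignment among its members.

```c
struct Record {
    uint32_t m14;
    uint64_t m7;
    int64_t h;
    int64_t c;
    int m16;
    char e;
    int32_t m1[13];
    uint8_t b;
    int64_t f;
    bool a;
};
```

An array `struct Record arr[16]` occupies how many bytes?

m14 at 0 (size 4, align 4) → ends 4
pad 4 to align 8 for m7
m7 at 8 (size 8, align 8) → ends 16
h at 16 (size 8, align 8) → ends 24
c at 24 (size 8, align 8) → ends 32
m16 at 32 (size 4, align 4) → ends 36
e at 36 (size 1, align 1) → ends 37
pad 3 to align 4 for m1
m1 at 40 (size 52, align 4) → ends 92
b at 92 (size 1, align 1) → ends 93
pad 3 to align 8 for f
f at 96 (size 8, align 8) → ends 104
a at 104 (size 1, align 1) → ends 105
tail pad 7 to reach multiple of 8
total 112 bytes, alignment 8
array of 16: 16 × 112 = 1792

1792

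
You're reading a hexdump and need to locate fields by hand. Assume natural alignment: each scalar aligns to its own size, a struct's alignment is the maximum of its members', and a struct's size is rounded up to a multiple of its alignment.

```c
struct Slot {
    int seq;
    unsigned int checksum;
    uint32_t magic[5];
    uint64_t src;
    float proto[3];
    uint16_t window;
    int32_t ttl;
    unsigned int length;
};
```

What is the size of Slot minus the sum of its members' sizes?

@0: seq [4B, align 4] → 4
@4: checksum [4B, align 4] → 8
@8: magic [20B, align 4] → 28
+4 pad (align 8)
@32: src [8B, align 8] → 40
@40: proto [12B, align 4] → 52
@52: window [2B, align 2] → 54
+2 pad (align 4)
@56: ttl [4B, align 4] → 60
@60: length [4B, align 4] → 64
size 64, align 8
data bytes 58, size 64 → padding 6

6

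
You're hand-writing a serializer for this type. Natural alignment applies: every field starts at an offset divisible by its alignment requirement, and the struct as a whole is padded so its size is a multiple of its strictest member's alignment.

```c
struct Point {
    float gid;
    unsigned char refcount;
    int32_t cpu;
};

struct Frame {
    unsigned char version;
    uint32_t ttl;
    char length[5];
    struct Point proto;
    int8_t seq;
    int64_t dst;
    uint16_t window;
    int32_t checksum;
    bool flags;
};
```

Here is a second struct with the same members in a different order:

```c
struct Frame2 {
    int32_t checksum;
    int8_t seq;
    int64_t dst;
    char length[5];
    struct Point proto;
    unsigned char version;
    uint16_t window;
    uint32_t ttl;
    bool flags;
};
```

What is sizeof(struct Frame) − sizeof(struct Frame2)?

Point: 0..4  gid  (4B, 4-aligned); 4..5  refcount  (1B, 1-aligned); 5..8  -- padding (3B); 8..12  cpu  (4B, 4-aligned); sizeof = 12, alignof = 4
0..1  version  (1B, 1-aligned)
1..4  -- padding (3B)
4..8  ttl  (4B, 4-aligned)
8..13  length  (5B, 1-aligned)
13..16  -- padding (3B)
16..28  proto  (12B, 4-aligned)
28..29  seq  (1B, 1-aligned)
29..32  -- padding (3B)
32..40  dst  (8B, 8-aligned)
40..42  window  (2B, 2-aligned)
42..44  -- padding (2B)
44..48  checksum  (4B, 4-aligned)
48..49  flags  (1B, 1-aligned)
49..56  -- tail padding (7B)
sizeof = 56, alignof = 8
— Frame2 —
0..4  checksum  (4B, 4-aligned)
4..5  seq  (1B, 1-aligned)
5..8  -- padding (3B)
8..16  dst  (8B, 8-aligned)
16..21  length  (5B, 1-aligned)
21..24  -- padding (3B)
24..36  proto  (12B, 4-aligned)
36..37  version  (1B, 1-aligned)
37..38  -- padding (1B)
38..40  window  (2B, 2-aligned)
40..44  ttl  (4B, 4-aligned)
44..45  flags  (1B, 1-aligned)
45..48  -- tail padding (3B)
sizeof = 48, alignof = 8
56 − 48 = 8

8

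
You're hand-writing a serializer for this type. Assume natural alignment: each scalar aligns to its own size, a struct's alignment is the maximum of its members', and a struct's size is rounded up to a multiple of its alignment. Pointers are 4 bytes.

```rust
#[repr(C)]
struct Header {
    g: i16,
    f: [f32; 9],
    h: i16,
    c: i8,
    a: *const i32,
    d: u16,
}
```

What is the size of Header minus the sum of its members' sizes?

0..2  g  (2B, 2-aligned)
2..4  -- padding (2B)
4..40  f  (36B, 4-aligned)
40..42  h  (2B, 2-aligned)
42..43  c  (1B, 1-aligned)
43..44  -- padding (1B)
44..48  a  (4B, 4-aligned)
48..50  d  (2B, 2-aligned)
50..52  -- tail padding (2B)
sizeof = 52, alignof = 4
data bytes 47, size 52 → padding 5

5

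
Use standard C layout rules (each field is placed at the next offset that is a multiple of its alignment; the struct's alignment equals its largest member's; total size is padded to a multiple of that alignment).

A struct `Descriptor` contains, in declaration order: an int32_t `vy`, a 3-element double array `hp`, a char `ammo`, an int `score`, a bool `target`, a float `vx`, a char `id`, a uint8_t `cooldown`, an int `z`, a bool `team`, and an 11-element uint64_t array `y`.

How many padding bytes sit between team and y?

7

@0: vy [4B, align 4] → 4
+4 pad (align 8)
@8: hp [24B, align 8] → 32
@32: ammo [1B, align 1] → 33
+3 pad (align 4)
@36: score [4B, align 4] → 40
@40: target [1B, align 1] → 41
+3 pad (align 4)
@44: vx [4B, align 4] → 48
@48: id [1B, align 1] → 49
@49: cooldown [1B, align 1] → 50
+2 pad (align 4)
@52: z [4B, align 4] → 56
@56: team [1B, align 1] → 57
+7 pad (align 8)
@64: y [88B, align 8] → 152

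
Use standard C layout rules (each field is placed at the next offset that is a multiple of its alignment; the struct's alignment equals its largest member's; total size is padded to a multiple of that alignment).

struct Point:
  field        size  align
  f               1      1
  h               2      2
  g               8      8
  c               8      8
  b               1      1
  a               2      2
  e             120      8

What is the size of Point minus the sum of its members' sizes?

10

@0: f [1B, align 1] → 1
+1 pad (align 2)
@2: h [2B, align 2] → 4
+4 pad (align 8)
@8: g [8B, align 8] → 16
@16: c [8B, align 8] → 24
@24: b [1B, align 1] → 25
+1 pad (align 2)
@26: a [2B, align 2] → 28
+4 pad (align 8)
@32: e [120B, align 8] → 152
size 152, align 8
data bytes 142, size 152 → padding 10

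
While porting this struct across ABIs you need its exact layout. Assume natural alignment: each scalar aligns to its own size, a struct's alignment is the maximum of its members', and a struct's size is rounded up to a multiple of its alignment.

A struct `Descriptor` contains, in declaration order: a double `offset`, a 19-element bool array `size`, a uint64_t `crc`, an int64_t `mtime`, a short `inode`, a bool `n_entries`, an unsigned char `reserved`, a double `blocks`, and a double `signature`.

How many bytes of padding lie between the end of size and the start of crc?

0..8  offset  (8B, 8-aligned)
8..27  size  (19B, 1-aligned)
27..32  -- padding (5B)
32..40  crc  (8B, 8-aligned)

5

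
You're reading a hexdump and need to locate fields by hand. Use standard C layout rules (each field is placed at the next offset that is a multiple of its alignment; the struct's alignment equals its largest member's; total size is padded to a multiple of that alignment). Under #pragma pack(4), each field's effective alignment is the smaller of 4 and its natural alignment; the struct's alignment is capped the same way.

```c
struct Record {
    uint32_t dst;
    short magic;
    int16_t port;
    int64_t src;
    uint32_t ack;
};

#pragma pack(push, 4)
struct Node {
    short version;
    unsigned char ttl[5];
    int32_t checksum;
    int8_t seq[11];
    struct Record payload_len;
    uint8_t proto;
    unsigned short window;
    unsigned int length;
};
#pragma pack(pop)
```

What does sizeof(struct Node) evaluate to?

Record: dst at 0 (size 4, align 4) → ends 4; magic at 4 (size 2, align 2) → ends 6; port at 6 (size 2, align 2) → ends 8; src at 8 (size 8, align 8) → ends 16; ack at 16 (size 4, align 4) → ends 20; tail pad 4 to reach multiple of 8; total 24 bytes, alignment 8
version at 0 (size 2, align 2) → ends 2
ttl at 2 (size 5, align 1) → ends 7
pad 1 to align 4 for checksum
checksum at 8 (size 4, align 4) → ends 12
seq at 12 (size 11, align 1) → ends 23
pad 1 to align 4 for payload_len
payload_len at 24 (size 24, align 4) → ends 48
proto at 48 (size 1, align 1) → ends 49
pad 1 to align 2 for window
window at 50 (size 2, align 2) → ends 52
length at 52 (size 4, align 4) → ends 56
total 56 bytes, alignment 4

56 bytes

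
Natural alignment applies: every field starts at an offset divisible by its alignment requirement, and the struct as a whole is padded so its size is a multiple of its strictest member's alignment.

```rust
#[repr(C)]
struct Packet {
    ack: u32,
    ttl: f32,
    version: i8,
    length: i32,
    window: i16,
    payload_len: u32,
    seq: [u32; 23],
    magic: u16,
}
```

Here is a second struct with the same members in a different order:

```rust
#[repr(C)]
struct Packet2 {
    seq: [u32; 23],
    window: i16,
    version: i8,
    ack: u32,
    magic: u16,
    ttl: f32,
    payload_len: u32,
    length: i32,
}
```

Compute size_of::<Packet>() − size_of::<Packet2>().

ack at 0 (size 4, align 4) → ends 4
ttl at 4 (size 4, align 4) → ends 8
version at 8 (size 1, align 1) → ends 9
pad 3 to align 4 for length
length at 12 (size 4, align 4) → ends 16
window at 16 (size 2, align 2) → ends 18
pad 2 to align 4 for payload_len
payload_len at 20 (size 4, align 4) → ends 24
seq at 24 (size 92, align 4) → ends 116
magic at 116 (size 2, align 2) → ends 118
tail pad 2 to reach multiple of 4
total 120 bytes, alignment 4
— Packet2 —
seq at 0 (size 92, align 4) → ends 92
window at 92 (size 2, align 2) → ends 94
version at 94 (size 1, align 1) → ends 95
pad 1 to align 4 for ack
ack at 96 (size 4, align 4) → ends 100
magic at 100 (size 2, align 2) → ends 102
pad 2 to align 4 for ttl
ttl at 104 (size 4, align 4) → ends 108
payload_len at 108 (size 4, align 4) → ends 112
length at 112 (size 4, align 4) → ends 116
total 116 bytes, alignment 4
120 − 116 = 4

4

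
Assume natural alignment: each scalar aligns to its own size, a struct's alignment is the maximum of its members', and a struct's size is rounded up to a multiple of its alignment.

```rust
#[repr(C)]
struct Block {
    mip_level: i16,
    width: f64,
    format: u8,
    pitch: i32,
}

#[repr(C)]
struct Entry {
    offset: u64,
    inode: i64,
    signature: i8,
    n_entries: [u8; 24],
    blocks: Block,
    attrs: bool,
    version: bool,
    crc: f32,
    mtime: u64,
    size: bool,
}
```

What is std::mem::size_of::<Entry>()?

96

Block: mip_level at 0 (size 2, align 2) → ends 2; pad 6 to align 8 for width; width at 8 (size 8, align 8) → ends 16; format at 16 (size 1, align 1) → ends 17; pad 3 to align 4 for pitch; pitch at 20 (size 4, align 4) → ends 24; total 24 bytes, alignment 8
offset at 0 (size 8, align 8) → ends 8
inode at 8 (size 8, align 8) → ends 16
signature at 16 (size 1, align 1) → ends 17
n_entries at 17 (size 24, align 1) → ends 41
pad 7 to align 8 for blocks
blocks at 48 (size 24, align 8) → ends 72
attrs at 72 (size 1, align 1) → ends 73
version at 73 (size 1, align 1) → ends 74
pad 2 to align 4 for crc
crc at 76 (size 4, align 4) → ends 80
mtime at 80 (size 8, align 8) → ends 88
size at 88 (size 1, align 1) → ends 89
tail pad 7 to reach multiple of 8
total 96 bytes, alignment 8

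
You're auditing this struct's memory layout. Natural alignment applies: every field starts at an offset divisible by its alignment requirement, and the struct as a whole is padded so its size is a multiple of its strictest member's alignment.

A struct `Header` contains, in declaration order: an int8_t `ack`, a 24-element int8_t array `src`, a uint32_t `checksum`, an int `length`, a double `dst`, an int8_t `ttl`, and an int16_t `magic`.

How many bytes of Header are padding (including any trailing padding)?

12

ack at 0 (size 1, align 1) → ends 1
src at 1 (size 24, align 1) → ends 25
pad 3 to align 4 for checksum
checksum at 28 (size 4, align 4) → ends 32
length at 32 (size 4, align 4) → ends 36
pad 4 to align 8 for dst
dst at 40 (size 8, align 8) → ends 48
ttl at 48 (size 1, align 1) → ends 49
pad 1 to align 2 for magic
magic at 50 (size 2, align 2) → ends 52
tail pad 4 to reach multiple of 8
total 56 bytes, alignment 8
data bytes 44, size 56 → padding 12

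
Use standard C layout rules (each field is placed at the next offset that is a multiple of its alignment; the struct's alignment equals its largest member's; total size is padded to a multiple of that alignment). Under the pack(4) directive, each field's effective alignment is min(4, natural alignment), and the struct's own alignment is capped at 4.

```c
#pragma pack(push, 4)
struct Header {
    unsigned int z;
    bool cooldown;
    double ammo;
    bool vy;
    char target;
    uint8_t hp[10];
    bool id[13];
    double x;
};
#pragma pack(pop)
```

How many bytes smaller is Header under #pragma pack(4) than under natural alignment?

4

natural layout:
  0..4  z  (4B, 4-aligned)
  4..5  cooldown  (1B, 1-aligned)
  5..8  -- padding (3B)
  8..16  ammo  (8B, 8-aligned)
  16..17  vy  (1B, 1-aligned)
  17..18  target  (1B, 1-aligned)
  18..28  hp  (10B, 1-aligned)
  28..41  id  (13B, 1-aligned)
  41..48  -- padding (7B)
  48..56  x  (8B, 8-aligned)
  sizeof = 56, alignof = 8
packed(4) layout:
  0..4  z  (4B, 4-aligned)
  4..5  cooldown  (1B, 1-aligned)
  5..8  -- padding (3B)
  8..16  ammo  (8B, 4-aligned)
  16..17  vy  (1B, 1-aligned)
  17..18  target  (1B, 1-aligned)
  18..28  hp  (10B, 1-aligned)
  28..41  id  (13B, 1-aligned)
  41..44  -- padding (3B)
  44..52  x  (8B, 4-aligned)
  sizeof = 52, alignof = 4
56 − 52 = 4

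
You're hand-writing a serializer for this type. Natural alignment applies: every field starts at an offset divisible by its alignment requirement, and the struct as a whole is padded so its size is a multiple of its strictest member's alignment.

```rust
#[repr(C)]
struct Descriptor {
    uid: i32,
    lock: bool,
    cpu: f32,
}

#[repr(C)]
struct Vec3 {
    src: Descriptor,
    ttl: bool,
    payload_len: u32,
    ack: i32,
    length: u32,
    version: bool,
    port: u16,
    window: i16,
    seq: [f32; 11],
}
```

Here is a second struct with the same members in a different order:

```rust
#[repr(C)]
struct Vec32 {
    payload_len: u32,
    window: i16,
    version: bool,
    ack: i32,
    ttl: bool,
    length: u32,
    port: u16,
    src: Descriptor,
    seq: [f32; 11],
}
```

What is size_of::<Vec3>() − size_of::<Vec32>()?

0

Descriptor: 0..4  uid  (4B, 4-aligned); 4..5  lock  (1B, 1-aligned); 5..8  -- padding (3B); 8..12  cpu  (4B, 4-aligned); sizeof = 12, alignof = 4
0..12  src  (12B, 4-aligned)
12..13  ttl  (1B, 1-aligned)
13..16  -- padding (3B)
16..20  payload_len  (4B, 4-aligned)
20..24  ack  (4B, 4-aligned)
24..28  length  (4B, 4-aligned)
28..29  version  (1B, 1-aligned)
29..30  -- padding (1B)
30..32  port  (2B, 2-aligned)
32..34  window  (2B, 2-aligned)
34..36  -- padding (2B)
36..80  seq  (44B, 4-aligned)
sizeof = 80, alignof = 4
— Vec32 —
0..4  payload_len  (4B, 4-aligned)
4..6  window  (2B, 2-aligned)
6..7  version  (1B, 1-aligned)
7..8  -- padding (1B)
8..12  ack  (4B, 4-aligned)
12..13  ttl  (1B, 1-aligned)
13..16  -- padding (3B)
16..20  length  (4B, 4-aligned)
20..22  port  (2B, 2-aligned)
22..24  -- padding (2B)
24..36  src  (12B, 4-aligned)
36..80  seq  (44B, 4-aligned)
sizeof = 80, alignof = 4
80 − 80 = 0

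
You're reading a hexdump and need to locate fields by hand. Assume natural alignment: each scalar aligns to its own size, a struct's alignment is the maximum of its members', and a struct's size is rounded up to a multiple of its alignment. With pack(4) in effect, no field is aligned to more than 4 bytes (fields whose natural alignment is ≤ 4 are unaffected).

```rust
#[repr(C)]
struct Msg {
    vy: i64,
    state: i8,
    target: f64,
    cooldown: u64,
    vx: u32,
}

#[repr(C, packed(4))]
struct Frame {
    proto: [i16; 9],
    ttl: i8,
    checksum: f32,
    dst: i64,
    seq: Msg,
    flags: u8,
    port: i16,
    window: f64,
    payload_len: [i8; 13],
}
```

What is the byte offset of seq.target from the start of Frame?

48

Msg: @0: vy [8B, align 8] → 8; @8: state [1B, align 1] → 9; +7 pad (align 8); @16: target [8B, align 8] → 24; @24: cooldown [8B, align 8] → 32; @32: vx [4B, align 4] → 36; +4 tail pad (align 8); size 40, align 8
@0: proto [18B, align 2] → 18
@18: ttl [1B, align 1] → 19
+1 pad (align 4)
@20: checksum [4B, align 4] → 24
@24: dst [8B, align 4] → 32
@32: seq [40B, align 4] → 72
within Msg: target at 16
32 + 16 = 48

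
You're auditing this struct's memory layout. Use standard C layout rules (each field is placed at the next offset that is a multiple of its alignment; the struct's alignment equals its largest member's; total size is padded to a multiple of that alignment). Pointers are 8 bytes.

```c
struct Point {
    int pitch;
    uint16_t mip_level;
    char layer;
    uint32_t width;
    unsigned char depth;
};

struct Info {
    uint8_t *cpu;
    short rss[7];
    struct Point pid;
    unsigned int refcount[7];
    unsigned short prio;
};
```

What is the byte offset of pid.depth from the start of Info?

36

Point: pitch at 0 (size 4, align 4) → ends 4; mip_level at 4 (size 2, align 2) → ends 6; layer at 6 (size 1, align 1) → ends 7; pad 1 to align 4 for width; width at 8 (size 4, align 4) → ends 12; depth at 12 (size 1, align 1) → ends 13; tail pad 3 to reach multiple of 4; total 16 bytes, alignment 4
cpu at 0 (size 8, align 8) → ends 8
rss at 8 (size 14, align 2) → ends 22
pad 2 to align 4 for pid
pid at 24 (size 16, align 4) → ends 40
within Point: depth at 12
24 + 12 = 36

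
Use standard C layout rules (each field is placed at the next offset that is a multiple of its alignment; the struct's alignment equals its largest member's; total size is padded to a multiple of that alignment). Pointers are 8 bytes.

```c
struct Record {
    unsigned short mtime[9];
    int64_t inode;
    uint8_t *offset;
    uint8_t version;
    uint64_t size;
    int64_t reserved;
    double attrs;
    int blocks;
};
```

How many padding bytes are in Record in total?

@0: mtime [18B, align 2] → 18
+6 pad (align 8)
@24: inode [8B, align 8] → 32
@32: offset [8B, align 8] → 40
@40: version [1B, align 1] → 41
+7 pad (align 8)
@48: size [8B, align 8] → 56
@56: reserved [8B, align 8] → 64
@64: attrs [8B, align 8] → 72
@72: blocks [4B, align 4] → 76
+4 tail pad (align 8)
size 80, align 8
data bytes 63, size 80 → padding 17

17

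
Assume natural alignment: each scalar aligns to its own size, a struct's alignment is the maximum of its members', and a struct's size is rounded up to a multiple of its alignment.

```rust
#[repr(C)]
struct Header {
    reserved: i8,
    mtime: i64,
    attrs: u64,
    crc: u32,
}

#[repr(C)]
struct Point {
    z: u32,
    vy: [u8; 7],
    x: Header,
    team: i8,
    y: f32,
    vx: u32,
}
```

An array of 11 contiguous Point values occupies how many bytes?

Header: reserved at 0 (size 1, align 1) → ends 1; pad 7 to align 8 for mtime; mtime at 8 (size 8, align 8) → ends 16; attrs at 16 (size 8, align 8) → ends 24; crc at 24 (size 4, align 4) → ends 28; tail pad 4 to reach multiple of 8; total 32 bytes, alignment 8
z at 0 (size 4, align 4) → ends 4
vy at 4 (size 7, align 1) → ends 11
pad 5 to align 8 for x
x at 16 (size 32, align 8) → ends 48
team at 48 (size 1, align 1) → ends 49
pad 3 to align 4 for y
y at 52 (size 4, align 4) → ends 56
vx at 56 (size 4, align 4) → ends 60
tail pad 4 to reach multiple of 8
total 64 bytes, alignment 8
array of 11: 11 × 64 = 704

704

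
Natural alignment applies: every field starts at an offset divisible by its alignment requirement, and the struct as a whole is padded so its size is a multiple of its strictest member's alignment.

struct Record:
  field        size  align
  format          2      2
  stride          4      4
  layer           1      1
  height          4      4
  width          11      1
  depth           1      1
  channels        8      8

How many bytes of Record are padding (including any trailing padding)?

0..2  format  (2B, 2-aligned)
2..4  -- padding (2B)
4..8  stride  (4B, 4-aligned)
8..9  layer  (1B, 1-aligned)
9..12  -- padding (3B)
12..16  height  (4B, 4-aligned)
16..27  width  (11B, 1-aligned)
27..28  depth  (1B, 1-aligned)
28..32  -- padding (4B)
32..40  channels  (8B, 8-aligned)
sizeof = 40, alignof = 8
data bytes 31, size 40 → padding 9

9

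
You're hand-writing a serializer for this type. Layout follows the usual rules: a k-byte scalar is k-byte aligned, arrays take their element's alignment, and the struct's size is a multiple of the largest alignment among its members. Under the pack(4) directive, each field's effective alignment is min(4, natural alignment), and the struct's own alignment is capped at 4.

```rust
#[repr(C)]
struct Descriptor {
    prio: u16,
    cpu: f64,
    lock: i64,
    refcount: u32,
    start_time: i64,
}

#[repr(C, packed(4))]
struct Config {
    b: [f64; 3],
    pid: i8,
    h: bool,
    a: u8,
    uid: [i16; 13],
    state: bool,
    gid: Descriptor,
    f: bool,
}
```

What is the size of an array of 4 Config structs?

Descriptor: 0..2  prio  (2B, 2-aligned); 2..8  -- padding (6B); 8..16  cpu  (8B, 8-aligned); 16..24  lock  (8B, 8-aligned); 24..28  refcount  (4B, 4-aligned); 28..32  -- padding (4B); 32..40  start_time  (8B, 8-aligned); sizeof = 40, alignof = 8
0..24  b  (24B, 4-aligned)
24..25  pid  (1B, 1-aligned)
25..26  h  (1B, 1-aligned)
26..27  a  (1B, 1-aligned)
27..28  -- padding (1B)
28..54  uid  (26B, 2-aligned)
54..55  state  (1B, 1-aligned)
55..56  -- padding (1B)
56..96  gid  (40B, 4-aligned)
96..97  f  (1B, 1-aligned)
97..100  -- tail padding (3B)
sizeof = 100, alignof = 4
array of 4: 4 × 100 = 400

400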